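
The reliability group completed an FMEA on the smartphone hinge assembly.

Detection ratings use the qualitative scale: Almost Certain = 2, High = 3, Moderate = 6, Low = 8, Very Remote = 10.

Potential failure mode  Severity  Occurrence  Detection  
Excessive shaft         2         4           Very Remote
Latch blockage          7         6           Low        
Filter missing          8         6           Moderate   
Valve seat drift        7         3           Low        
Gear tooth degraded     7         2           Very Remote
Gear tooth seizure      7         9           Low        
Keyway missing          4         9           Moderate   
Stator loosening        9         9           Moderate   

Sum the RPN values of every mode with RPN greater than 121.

RPN = Severity × Occurrence × Detection:
  Excessive shaft: 2 × 4 × 10 = 80
  Latch blockage: 7 × 6 × 8 = 336
  Filter missing: 8 × 6 × 6 = 288
  Valve seat drift: 7 × 3 × 8 = 168
  Gear tooth degraded: 7 × 2 × 10 = 140
  Gear tooth seizure: 7 × 9 × 8 = 504
  Keyway missing: 4 × 9 × 6 = 216
  Stator loosening: 9 × 9 × 6 = 486
RPN > 121: Latch blockage (336), Filter missing (288), Valve seat drift (168), Gear tooth degraded (140), Gear tooth seizure (504), Keyway missing (216), Stator loosening (486).
Sum: 336 + 288 + 168 + 140 + 504 + 216 + 486 = 2138.

2138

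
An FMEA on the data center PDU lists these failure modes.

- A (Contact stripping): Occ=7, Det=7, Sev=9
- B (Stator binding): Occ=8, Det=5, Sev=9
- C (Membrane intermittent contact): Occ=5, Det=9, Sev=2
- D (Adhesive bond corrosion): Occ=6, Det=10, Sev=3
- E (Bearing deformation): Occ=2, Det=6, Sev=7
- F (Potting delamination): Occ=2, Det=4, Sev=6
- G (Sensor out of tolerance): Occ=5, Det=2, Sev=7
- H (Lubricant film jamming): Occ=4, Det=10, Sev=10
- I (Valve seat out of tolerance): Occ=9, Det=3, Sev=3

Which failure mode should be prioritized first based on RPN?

A

RPN = Severity × Occurrence × Detection:
  A: 9 × 7 × 7 = 441
  B: 9 × 8 × 5 = 360
  C: 2 × 5 × 9 = 90
  D: 3 × 6 × 10 = 180
  E: 7 × 2 × 6 = 84
  F: 6 × 2 × 4 = 48
  G: 7 × 5 × 2 = 70
  H: 10 × 4 × 10 = 400
  I: 3 × 9 × 3 = 81
Highest RPN is 441 → A.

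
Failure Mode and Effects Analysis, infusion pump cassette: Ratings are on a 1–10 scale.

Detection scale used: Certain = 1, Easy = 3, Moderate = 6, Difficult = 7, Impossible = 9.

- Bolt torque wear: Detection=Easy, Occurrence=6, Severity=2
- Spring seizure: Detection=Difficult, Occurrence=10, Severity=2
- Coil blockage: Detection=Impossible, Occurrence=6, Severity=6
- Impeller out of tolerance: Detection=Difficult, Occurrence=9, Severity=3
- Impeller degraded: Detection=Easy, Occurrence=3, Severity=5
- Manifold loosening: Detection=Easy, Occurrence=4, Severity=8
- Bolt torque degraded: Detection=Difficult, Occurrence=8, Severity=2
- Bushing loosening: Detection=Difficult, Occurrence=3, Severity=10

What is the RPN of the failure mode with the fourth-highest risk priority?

RPN = Severity × Occurrence × Detection:
  Bolt torque wear: 2 × 6 × 3 = 36
  Spring seizure: 2 × 10 × 7 = 140
  Coil blockage: 6 × 6 × 9 = 324
  Impeller out of tolerance: 3 × 9 × 7 = 189
  Impeller degraded: 5 × 3 × 3 = 45
  Manifold loosening: 8 × 4 × 3 = 96
  Bolt torque degraded: 2 × 8 × 7 = 112
  Bushing loosening: 10 × 3 × 7 = 210
Sorted descending: 324, 210, 189, 140, 112, 96, 45, 36.
The fourth-highest RPN is 140 (Spring seizure).

140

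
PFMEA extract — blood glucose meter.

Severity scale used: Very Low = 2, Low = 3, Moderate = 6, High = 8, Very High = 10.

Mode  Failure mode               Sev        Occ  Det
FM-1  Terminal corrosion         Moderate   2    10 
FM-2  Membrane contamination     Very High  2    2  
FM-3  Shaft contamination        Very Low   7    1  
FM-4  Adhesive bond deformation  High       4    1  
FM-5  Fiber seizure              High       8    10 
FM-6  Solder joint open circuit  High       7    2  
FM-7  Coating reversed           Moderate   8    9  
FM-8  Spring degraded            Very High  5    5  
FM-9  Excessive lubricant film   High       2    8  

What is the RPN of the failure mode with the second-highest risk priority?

RPN = Severity × Occurrence × Detection:
  FM-1: 6 × 2 × 10 = 120
  FM-2: 10 × 2 × 2 = 40
  FM-3: 2 × 7 × 1 = 14
  FM-4: 8 × 4 × 1 = 32
  FM-5: 8 × 8 × 10 = 640
  FM-6: 8 × 7 × 2 = 112
  FM-7: 6 × 8 × 9 = 432
  FM-8: 10 × 5 × 5 = 250
  FM-9: 8 × 2 × 8 = 128
Sorted descending: 640, 432, 250, 128, 120, 112, 40, 32, 14.
The second-highest RPN is 432 (FM-7).

432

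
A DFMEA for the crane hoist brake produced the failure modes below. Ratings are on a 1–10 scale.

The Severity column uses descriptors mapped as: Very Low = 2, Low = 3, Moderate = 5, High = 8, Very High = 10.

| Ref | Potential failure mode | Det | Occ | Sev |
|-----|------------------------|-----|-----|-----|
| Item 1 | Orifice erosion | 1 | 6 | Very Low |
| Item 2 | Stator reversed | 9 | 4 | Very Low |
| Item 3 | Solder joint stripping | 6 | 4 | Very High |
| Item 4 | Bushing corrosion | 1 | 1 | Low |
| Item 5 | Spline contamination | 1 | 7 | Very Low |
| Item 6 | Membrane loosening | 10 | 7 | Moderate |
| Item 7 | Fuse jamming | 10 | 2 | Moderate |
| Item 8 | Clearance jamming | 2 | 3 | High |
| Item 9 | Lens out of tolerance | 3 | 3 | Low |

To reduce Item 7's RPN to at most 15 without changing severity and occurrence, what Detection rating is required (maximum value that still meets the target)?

Item 7: S=5, O=2, D=10 → current RPN = 100.
Fixed product = 10. Need 10 × D ≤ 15, so D ≤ 15/10 = 1.50.
Maximum integer Detection rating = 1 (gives RPN 10; D=2 would give 20 > 15).

1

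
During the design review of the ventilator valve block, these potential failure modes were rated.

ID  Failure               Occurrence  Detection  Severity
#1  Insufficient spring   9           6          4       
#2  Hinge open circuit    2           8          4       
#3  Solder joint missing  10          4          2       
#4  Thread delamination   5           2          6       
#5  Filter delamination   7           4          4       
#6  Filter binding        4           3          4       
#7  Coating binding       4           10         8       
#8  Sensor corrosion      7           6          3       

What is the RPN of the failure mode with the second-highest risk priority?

RPN = Severity × Occurrence × Detection:
  #1: 4 × 9 × 6 = 216
  #2: 4 × 2 × 8 = 64
  #3: 2 × 10 × 4 = 80
  #4: 6 × 5 × 2 = 60
  #5: 4 × 7 × 4 = 112
  #6: 4 × 4 × 3 = 48
  #7: 8 × 4 × 10 = 320
  #8: 3 × 7 × 6 = 126
Sorted descending: 320, 216, 126, 112, 80, 64, 60, 48.
The second-highest RPN is 216 (#1).

216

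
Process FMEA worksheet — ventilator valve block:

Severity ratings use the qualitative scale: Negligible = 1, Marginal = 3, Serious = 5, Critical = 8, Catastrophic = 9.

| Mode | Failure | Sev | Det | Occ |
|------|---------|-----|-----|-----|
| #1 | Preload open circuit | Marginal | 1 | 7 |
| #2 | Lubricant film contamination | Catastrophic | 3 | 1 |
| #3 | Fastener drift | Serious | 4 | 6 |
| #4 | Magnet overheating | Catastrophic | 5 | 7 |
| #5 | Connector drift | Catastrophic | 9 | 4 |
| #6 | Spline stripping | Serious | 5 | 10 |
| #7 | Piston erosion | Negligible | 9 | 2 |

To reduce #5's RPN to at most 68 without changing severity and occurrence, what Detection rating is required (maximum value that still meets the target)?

1

#5: S=9, O=4, D=9 → current RPN = 324.
Fixed product = 36. Need 36 × D ≤ 68, so D ≤ 68/36 = 1.89.
Maximum integer Detection rating = 1 (gives RPN 36; D=2 would give 72 > 68).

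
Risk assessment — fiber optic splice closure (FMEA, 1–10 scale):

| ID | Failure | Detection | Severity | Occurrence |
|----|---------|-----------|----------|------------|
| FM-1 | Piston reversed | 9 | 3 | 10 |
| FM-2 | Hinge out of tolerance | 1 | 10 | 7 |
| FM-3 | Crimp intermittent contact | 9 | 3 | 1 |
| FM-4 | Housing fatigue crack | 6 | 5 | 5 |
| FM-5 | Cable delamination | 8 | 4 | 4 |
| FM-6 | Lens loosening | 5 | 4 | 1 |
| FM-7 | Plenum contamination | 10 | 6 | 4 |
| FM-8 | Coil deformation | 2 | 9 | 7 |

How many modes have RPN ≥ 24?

RPN = Severity × Occurrence × Detection:
  FM-1: 3 × 10 × 9 = 270
  FM-2: 10 × 7 × 1 = 70
  FM-3: 3 × 1 × 9 = 27
  FM-4: 5 × 5 × 6 = 150
  FM-5: 4 × 4 × 8 = 128
  FM-6: 4 × 1 × 5 = 20
  FM-7: 6 × 4 × 10 = 240
  FM-8: 9 × 7 × 2 = 126
Modes with RPN ≥ 24: FM-1 (270), FM-2 (70), FM-3 (27), FM-4 (150), FM-5 (128), FM-7 (240), FM-8 (126) → 7.

7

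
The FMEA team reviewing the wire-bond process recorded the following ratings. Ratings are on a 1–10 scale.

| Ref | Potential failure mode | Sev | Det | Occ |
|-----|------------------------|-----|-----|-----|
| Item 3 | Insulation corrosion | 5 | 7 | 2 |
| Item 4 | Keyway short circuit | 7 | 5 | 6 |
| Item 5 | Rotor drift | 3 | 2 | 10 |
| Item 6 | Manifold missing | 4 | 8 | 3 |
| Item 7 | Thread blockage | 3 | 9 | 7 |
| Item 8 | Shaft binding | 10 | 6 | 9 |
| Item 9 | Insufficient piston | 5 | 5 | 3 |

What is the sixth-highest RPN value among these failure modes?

RPN = Severity × Occurrence × Detection:
  Item 3: 5 × 2 × 7 = 70
  Item 4: 7 × 6 × 5 = 210
  Item 5: 3 × 10 × 2 = 60
  Item 6: 4 × 3 × 8 = 96
  Item 7: 3 × 7 × 9 = 189
  Item 8: 10 × 9 × 6 = 540
  Item 9: 5 × 3 × 5 = 75
Sorted descending: 540, 210, 189, 96, 75, 70, 60.
The sixth-highest RPN is 70 (Item 3).

70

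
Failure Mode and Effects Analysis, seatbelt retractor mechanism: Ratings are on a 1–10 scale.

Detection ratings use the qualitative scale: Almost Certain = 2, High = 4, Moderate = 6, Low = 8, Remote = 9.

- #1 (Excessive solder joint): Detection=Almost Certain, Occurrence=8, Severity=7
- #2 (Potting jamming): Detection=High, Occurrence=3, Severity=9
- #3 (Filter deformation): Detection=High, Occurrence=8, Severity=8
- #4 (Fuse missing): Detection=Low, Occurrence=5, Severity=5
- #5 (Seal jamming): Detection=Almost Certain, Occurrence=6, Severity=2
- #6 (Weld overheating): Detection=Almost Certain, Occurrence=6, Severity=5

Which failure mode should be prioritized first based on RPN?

#3

RPN = Severity × Occurrence × Detection:
  #1: 7 × 8 × 2 = 112
  #2: 9 × 3 × 4 = 108
  #3: 8 × 8 × 4 = 256
  #4: 5 × 5 × 8 = 200
  #5: 2 × 6 × 2 = 24
  #6: 5 × 6 × 2 = 60
Highest RPN is 256 → #3.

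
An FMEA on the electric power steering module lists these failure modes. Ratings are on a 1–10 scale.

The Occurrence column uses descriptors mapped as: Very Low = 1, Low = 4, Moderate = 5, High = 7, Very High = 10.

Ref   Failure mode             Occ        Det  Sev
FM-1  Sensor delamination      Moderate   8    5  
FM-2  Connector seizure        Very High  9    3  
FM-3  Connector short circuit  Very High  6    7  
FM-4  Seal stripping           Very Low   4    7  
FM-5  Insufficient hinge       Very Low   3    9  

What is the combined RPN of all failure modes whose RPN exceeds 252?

690

RPN = Severity × Occurrence × Detection:
  FM-1: 5 × 5 × 8 = 200
  FM-2: 3 × 10 × 9 = 270
  FM-3: 7 × 10 × 6 = 420
  FM-4: 7 × 1 × 4 = 28
  FM-5: 9 × 1 × 3 = 27
RPN > 252: FM-2 (270), FM-3 (420).
Sum: 270 + 420 = 690.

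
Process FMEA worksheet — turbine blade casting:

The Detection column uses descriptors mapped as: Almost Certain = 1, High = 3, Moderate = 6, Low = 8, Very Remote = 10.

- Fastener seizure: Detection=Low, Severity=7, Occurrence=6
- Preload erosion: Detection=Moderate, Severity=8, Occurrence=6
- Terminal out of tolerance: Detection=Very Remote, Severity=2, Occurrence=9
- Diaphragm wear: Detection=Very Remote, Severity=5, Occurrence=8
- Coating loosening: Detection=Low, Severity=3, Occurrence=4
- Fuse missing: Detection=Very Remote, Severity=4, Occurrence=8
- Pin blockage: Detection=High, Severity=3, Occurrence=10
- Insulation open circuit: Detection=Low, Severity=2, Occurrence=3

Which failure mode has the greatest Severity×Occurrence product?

Preload erosion

Criticality = Severity × Occurrence:
  Fastener seizure: 7 × 6 = 42
  Preload erosion: 8 × 6 = 48
  Terminal out of tolerance: 2 × 9 = 18
  Diaphragm wear: 5 × 8 = 40
  Coating loosening: 3 × 4 = 12
  Fuse missing: 4 × 8 = 32
  Pin blockage: 3 × 10 = 30
  Insulation open circuit: 2 × 3 = 6
Highest criticality is 48 → Preload erosion.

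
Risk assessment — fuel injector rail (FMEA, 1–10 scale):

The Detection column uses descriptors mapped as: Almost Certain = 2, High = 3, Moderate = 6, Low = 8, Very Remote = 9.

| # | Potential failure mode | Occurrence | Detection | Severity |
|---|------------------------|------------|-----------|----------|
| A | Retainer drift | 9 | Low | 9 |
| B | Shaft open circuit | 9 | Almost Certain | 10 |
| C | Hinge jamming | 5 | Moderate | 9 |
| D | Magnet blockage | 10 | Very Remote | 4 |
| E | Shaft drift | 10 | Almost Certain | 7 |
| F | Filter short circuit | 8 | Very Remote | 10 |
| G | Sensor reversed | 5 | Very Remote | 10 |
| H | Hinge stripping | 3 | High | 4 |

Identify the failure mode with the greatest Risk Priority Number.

F

RPN = Severity × Occurrence × Detection:
  A: 9 × 9 × 8 = 648
  B: 10 × 9 × 2 = 180
  C: 9 × 5 × 6 = 270
  D: 4 × 10 × 9 = 360
  E: 7 × 10 × 2 = 140
  F: 10 × 8 × 9 = 720
  G: 10 × 5 × 9 = 450
  H: 4 × 3 × 3 = 36
Highest RPN is 720 → F.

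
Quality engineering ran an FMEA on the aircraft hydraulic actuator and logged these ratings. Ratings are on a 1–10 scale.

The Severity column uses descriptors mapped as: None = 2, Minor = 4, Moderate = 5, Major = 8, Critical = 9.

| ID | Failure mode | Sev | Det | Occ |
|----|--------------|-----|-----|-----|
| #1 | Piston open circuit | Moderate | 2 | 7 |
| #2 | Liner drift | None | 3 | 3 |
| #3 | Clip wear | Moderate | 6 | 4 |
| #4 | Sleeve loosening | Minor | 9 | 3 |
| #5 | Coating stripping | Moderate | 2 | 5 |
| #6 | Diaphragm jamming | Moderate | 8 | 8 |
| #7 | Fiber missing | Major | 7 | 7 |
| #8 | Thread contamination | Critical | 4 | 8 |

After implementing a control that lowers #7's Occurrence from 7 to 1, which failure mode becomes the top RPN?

RPN = Severity × Occurrence × Detection:
  #1: 5 × 7 × 2 = 70
  #2: 2 × 3 × 3 = 18
  #3: 5 × 4 × 6 = 120
  #4: 4 × 3 × 9 = 108
  #5: 5 × 5 × 2 = 50
  #6: 5 × 8 × 8 = 320
  #7: 8 × 7 × 7 = 392
  #8: 9 × 8 × 4 = 288
After action: #7 → 8 × 1 × 7 = 56.
Revised RPNs: #6=320, #8=288, #3=120, #4=108, #1=70, #7=56, #5=50, #2=18.
Highest is now #6 (320).

#6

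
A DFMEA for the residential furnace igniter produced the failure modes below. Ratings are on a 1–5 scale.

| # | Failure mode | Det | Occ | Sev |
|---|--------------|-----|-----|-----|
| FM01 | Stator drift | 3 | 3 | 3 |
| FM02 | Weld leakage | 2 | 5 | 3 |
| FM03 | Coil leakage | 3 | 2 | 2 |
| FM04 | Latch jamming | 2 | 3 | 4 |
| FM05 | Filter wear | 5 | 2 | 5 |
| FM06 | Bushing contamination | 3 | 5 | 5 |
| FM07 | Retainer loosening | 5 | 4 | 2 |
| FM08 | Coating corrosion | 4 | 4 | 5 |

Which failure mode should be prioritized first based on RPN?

FM08

RPN = Severity × Occurrence × Detection:
  FM01: 3 × 3 × 3 = 27
  FM02: 3 × 5 × 2 = 30
  FM03: 2 × 2 × 3 = 12
  FM04: 4 × 3 × 2 = 24
  FM05: 5 × 2 × 5 = 50
  FM06: 5 × 5 × 3 = 75
  FM07: 2 × 4 × 5 = 40
  FM08: 5 × 4 × 4 = 80
Highest RPN is 80 → FM08.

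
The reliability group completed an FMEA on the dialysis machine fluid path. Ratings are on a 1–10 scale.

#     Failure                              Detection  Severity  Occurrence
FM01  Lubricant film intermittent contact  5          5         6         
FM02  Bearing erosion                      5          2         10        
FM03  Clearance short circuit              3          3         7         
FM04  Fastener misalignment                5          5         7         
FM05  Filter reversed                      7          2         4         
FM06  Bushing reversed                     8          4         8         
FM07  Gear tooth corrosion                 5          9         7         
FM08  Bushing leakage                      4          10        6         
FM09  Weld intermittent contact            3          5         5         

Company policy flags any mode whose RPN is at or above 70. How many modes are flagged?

RPN = Severity × Occurrence × Detection:
  FM01: 5 × 6 × 5 = 150
  FM02: 2 × 10 × 5 = 100
  FM03: 3 × 7 × 3 = 63
  FM04: 5 × 7 × 5 = 175
  FM05: 2 × 4 × 7 = 56
  FM06: 4 × 8 × 8 = 256
  FM07: 9 × 7 × 5 = 315
  FM08: 10 × 6 × 4 = 240
  FM09: 5 × 5 × 3 = 75
Modes with RPN ≥ 70: FM01 (150), FM02 (100), FM04 (175), FM06 (256), FM07 (315), FM08 (240), FM09 (75) → 7.

7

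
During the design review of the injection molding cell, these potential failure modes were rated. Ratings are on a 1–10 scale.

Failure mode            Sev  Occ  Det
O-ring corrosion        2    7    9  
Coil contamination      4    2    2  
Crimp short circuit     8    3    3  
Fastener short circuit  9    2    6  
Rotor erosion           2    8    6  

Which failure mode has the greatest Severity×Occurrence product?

Criticality = Severity × Occurrence:
  O-ring corrosion: 2 × 7 = 14
  Coil contamination: 4 × 2 = 8
  Crimp short circuit: 8 × 3 = 24
  Fastener short circuit: 9 × 2 = 18
  Rotor erosion: 2 × 8 = 16
Highest criticality is 24 → Crimp short circuit.

Crimp short circuit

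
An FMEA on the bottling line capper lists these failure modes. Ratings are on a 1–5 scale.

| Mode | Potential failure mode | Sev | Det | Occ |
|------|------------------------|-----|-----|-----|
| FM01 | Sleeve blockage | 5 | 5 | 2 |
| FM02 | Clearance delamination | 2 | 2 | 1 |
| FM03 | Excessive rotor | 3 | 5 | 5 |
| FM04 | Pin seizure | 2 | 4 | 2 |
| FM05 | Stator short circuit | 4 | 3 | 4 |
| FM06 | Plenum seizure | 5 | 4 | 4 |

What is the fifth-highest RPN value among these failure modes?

16

RPN = Severity × Occurrence × Detection:
  FM01: 5 × 2 × 5 = 50
  FM02: 2 × 1 × 2 = 4
  FM03: 3 × 5 × 5 = 75
  FM04: 2 × 2 × 4 = 16
  FM05: 4 × 4 × 3 = 48
  FM06: 5 × 4 × 4 = 80
Sorted descending: 80, 75, 50, 48, 16, 4.
The fifth-highest RPN is 16 (FM04).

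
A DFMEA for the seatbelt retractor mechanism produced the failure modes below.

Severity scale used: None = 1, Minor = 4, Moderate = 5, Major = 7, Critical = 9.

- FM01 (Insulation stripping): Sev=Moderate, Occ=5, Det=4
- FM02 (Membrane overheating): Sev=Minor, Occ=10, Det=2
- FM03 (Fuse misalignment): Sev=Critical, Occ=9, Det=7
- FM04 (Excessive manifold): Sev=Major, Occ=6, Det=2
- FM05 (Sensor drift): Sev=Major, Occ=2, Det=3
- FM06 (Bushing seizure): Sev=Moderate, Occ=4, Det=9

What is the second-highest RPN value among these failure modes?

RPN = Severity × Occurrence × Detection:
  FM01: 5 × 5 × 4 = 100
  FM02: 4 × 10 × 2 = 80
  FM03: 9 × 9 × 7 = 567
  FM04: 7 × 6 × 2 = 84
  FM05: 7 × 2 × 3 = 42
  FM06: 5 × 4 × 9 = 180
Sorted descending: 567, 180, 100, 84, 80, 42.
The second-highest RPN is 180 (FM06).

180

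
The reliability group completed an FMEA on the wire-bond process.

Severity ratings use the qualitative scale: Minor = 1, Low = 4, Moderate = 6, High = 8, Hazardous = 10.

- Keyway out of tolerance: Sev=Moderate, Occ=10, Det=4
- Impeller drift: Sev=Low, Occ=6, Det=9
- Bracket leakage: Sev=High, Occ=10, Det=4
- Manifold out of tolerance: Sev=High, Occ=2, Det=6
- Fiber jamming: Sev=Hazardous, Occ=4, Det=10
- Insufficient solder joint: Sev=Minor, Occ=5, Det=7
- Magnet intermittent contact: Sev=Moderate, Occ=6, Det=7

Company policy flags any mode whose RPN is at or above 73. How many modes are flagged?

RPN = Severity × Occurrence × Detection:
  Keyway out of tolerance: 6 × 10 × 4 = 240
  Impeller drift: 4 × 6 × 9 = 216
  Bracket leakage: 8 × 10 × 4 = 320
  Manifold out of tolerance: 8 × 2 × 6 = 96
  Fiber jamming: 10 × 4 × 10 = 400
  Insufficient solder joint: 1 × 5 × 7 = 35
  Magnet intermittent contact: 6 × 6 × 7 = 252
Modes with RPN ≥ 73: Keyway out of tolerance (240), Impeller drift (216), Bracket leakage (320), Manifold out of tolerance (96), Fiber jamming (400), Magnet intermittent contact (252) → 6.

6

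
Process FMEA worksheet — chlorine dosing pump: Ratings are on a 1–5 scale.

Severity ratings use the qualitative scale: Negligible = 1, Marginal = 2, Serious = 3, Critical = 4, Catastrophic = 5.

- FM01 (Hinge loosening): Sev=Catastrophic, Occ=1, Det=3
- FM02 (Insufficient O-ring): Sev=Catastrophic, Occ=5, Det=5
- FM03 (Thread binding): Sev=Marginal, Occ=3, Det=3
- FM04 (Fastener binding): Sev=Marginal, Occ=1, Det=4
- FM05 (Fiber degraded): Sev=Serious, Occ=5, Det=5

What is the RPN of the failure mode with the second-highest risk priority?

RPN = Severity × Occurrence × Detection:
  FM01: 5 × 1 × 3 = 15
  FM02: 5 × 5 × 5 = 125
  FM03: 2 × 3 × 3 = 18
  FM04: 2 × 1 × 4 = 8
  FM05: 3 × 5 × 5 = 75
Sorted descending: 125, 75, 18, 15, 8.
The second-highest RPN is 75 (FM05).

75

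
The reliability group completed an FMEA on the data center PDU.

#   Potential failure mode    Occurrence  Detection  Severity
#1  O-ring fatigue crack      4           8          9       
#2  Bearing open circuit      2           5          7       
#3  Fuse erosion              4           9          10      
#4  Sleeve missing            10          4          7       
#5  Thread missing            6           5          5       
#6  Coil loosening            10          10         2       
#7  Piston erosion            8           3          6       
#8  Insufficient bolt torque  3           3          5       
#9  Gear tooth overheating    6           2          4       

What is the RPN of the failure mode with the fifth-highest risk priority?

150

RPN = Severity × Occurrence × Detection:
  #1: 9 × 4 × 8 = 288
  #2: 7 × 2 × 5 = 70
  #3: 10 × 4 × 9 = 360
  #4: 7 × 10 × 4 = 280
  #5: 5 × 6 × 5 = 150
  #6: 2 × 10 × 10 = 200
  #7: 6 × 8 × 3 = 144
  #8: 5 × 3 × 3 = 45
  #9: 4 × 6 × 2 = 48
Sorted descending: 360, 288, 280, 200, 150, 144, 70, 48, 45.
The fifth-highest RPN is 150 (#5).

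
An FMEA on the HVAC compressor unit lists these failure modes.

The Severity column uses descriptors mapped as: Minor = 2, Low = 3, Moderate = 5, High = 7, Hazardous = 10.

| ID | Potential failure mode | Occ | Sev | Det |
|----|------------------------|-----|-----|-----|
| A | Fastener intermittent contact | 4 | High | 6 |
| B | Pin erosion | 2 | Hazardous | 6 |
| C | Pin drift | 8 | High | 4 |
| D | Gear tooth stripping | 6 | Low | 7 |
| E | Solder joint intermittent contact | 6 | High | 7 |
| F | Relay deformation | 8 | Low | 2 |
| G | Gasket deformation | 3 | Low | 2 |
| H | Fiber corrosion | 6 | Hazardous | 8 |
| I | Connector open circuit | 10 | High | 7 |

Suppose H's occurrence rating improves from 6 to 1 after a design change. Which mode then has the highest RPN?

RPN = Severity × Occurrence × Detection:
  A: 7 × 4 × 6 = 168
  B: 10 × 2 × 6 = 120
  C: 7 × 8 × 4 = 224
  D: 3 × 6 × 7 = 126
  E: 7 × 6 × 7 = 294
  F: 3 × 8 × 2 = 48
  G: 3 × 3 × 2 = 18
  H: 10 × 6 × 8 = 480
  I: 7 × 10 × 7 = 490
After action: H → 10 × 1 × 8 = 80.
Revised RPNs: I=490, E=294, C=224, A=168, D=126, B=120, H=80, F=48, G=18.
Highest is now I (490).

I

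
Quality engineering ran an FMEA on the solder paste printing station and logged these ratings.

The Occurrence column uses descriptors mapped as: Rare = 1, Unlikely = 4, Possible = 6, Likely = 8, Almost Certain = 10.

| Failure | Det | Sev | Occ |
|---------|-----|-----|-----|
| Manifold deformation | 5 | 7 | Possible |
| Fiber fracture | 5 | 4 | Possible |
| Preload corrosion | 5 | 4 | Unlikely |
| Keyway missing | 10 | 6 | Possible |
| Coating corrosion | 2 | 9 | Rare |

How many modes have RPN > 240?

RPN = Severity × Occurrence × Detection:
  Manifold deformation: 7 × 6 × 5 = 210
  Fiber fracture: 4 × 6 × 5 = 120
  Preload corrosion: 4 × 4 × 5 = 80
  Keyway missing: 6 × 6 × 10 = 360
  Coating corrosion: 9 × 1 × 2 = 18
Modes with RPN > 240: Keyway missing (360) → 1.

1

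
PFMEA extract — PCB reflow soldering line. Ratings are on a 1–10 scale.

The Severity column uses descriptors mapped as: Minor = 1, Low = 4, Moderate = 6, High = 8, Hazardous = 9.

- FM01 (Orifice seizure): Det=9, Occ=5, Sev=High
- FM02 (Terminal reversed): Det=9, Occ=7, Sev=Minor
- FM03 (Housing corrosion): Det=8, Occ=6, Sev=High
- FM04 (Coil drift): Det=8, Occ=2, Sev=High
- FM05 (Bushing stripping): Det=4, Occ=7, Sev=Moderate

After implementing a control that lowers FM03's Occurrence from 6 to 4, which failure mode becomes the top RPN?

RPN = Severity × Occurrence × Detection:
  FM01: 8 × 5 × 9 = 360
  FM02: 1 × 7 × 9 = 63
  FM03: 8 × 6 × 8 = 384
  FM04: 8 × 2 × 8 = 128
  FM05: 6 × 7 × 4 = 168
After action: FM03 → 8 × 4 × 8 = 256.
Revised RPNs: FM01=360, FM03=256, FM05=168, FM04=128, FM02=63.
Highest is now FM01 (360).

FM01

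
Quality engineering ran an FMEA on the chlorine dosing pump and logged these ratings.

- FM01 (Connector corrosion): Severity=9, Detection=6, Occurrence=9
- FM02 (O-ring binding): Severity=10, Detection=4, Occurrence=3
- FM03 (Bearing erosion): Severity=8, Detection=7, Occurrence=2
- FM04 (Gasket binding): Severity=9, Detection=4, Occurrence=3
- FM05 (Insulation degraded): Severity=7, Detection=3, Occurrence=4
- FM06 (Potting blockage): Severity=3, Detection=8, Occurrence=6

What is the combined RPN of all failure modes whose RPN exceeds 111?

862

RPN = Severity × Occurrence × Detection:
  FM01: 9 × 9 × 6 = 486
  FM02: 10 × 3 × 4 = 120
  FM03: 8 × 2 × 7 = 112
  FM04: 9 × 3 × 4 = 108
  FM05: 7 × 4 × 3 = 84
  FM06: 3 × 6 × 8 = 144
RPN > 111: FM01 (486), FM02 (120), FM03 (112), FM06 (144).
Sum: 486 + 120 + 112 + 144 = 862.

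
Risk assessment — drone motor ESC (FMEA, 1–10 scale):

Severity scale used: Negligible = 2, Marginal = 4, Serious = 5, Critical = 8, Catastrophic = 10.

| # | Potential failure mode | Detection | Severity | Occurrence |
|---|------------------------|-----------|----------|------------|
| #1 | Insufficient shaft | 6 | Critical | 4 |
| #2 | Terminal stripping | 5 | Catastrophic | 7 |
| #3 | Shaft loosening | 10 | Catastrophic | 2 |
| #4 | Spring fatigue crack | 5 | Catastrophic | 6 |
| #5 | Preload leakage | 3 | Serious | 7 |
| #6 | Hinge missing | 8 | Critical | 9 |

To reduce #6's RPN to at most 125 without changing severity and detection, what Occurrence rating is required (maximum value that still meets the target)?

#6: S=8, O=9, D=8 → current RPN = 576.
Fixed product = 64. Need 64 × O ≤ 125, so O ≤ 125/64 = 1.95.
Maximum integer Occurrence rating = 1 (gives RPN 64; O=2 would give 128 > 125).

1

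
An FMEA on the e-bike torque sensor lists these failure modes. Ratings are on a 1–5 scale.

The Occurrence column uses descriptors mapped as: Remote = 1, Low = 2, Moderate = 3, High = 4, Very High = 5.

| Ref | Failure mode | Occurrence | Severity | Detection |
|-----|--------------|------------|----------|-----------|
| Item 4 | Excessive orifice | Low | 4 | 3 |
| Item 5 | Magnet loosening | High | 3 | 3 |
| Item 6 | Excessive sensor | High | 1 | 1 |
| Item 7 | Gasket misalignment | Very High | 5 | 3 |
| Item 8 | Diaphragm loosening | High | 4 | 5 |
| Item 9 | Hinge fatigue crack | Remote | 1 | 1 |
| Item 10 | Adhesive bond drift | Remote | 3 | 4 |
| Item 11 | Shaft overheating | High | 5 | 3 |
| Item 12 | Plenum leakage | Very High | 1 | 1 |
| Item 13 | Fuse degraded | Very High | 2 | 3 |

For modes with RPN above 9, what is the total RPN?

RPN = Severity × Occurrence × Detection:
  Item 4: 4 × 2 × 3 = 24
  Item 5: 3 × 4 × 3 = 36
  Item 6: 1 × 4 × 1 = 4
  Item 7: 5 × 5 × 3 = 75
  Item 8: 4 × 4 × 5 = 80
  Item 9: 1 × 1 × 1 = 1
  Item 10: 3 × 1 × 4 = 12
  Item 11: 5 × 4 × 3 = 60
  Item 12: 1 × 5 × 1 = 5
  Item 13: 2 × 5 × 3 = 30
RPN > 9: Item 4 (24), Item 5 (36), Item 7 (75), Item 8 (80), Item 10 (12), Item 11 (60), Item 13 (30).
Sum: 24 + 36 + 75 + 80 + 12 + 60 + 30 = 317.

317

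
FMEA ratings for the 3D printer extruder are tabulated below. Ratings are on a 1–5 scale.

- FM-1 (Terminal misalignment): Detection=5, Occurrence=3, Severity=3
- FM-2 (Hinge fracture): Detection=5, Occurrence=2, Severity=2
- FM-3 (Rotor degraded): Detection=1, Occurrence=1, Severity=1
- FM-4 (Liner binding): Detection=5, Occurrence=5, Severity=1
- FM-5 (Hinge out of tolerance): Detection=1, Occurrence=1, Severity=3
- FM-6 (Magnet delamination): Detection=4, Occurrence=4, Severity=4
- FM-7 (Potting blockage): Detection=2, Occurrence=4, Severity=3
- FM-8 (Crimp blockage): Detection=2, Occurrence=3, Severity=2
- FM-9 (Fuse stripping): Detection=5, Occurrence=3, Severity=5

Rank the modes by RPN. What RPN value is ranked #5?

RPN = Severity × Occurrence × Detection:
  FM-1: 3 × 3 × 5 = 45
  FM-2: 2 × 2 × 5 = 20
  FM-3: 1 × 1 × 1 = 1
  FM-4: 1 × 5 × 5 = 25
  FM-5: 3 × 1 × 1 = 3
  FM-6: 4 × 4 × 4 = 64
  FM-7: 3 × 4 × 2 = 24
  FM-8: 2 × 3 × 2 = 12
  FM-9: 5 × 3 × 5 = 75
Sorted descending: 75, 64, 45, 25, 24, 20, 12, 3, 1.
The fifth-highest RPN is 24 (FM-7).

24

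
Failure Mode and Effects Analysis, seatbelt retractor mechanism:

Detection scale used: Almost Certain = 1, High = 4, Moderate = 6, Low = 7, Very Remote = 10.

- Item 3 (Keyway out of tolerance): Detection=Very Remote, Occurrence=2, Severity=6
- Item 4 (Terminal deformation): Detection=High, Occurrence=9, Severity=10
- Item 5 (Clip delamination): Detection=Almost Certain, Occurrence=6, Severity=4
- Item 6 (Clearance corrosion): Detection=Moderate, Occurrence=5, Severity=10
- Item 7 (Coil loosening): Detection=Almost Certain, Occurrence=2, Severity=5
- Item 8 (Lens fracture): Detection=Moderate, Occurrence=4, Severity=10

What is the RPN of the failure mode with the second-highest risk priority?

300

RPN = Severity × Occurrence × Detection:
  Item 3: 6 × 2 × 10 = 120
  Item 4: 10 × 9 × 4 = 360
  Item 5: 4 × 6 × 1 = 24
  Item 6: 10 × 5 × 6 = 300
  Item 7: 5 × 2 × 1 = 10
  Item 8: 10 × 4 × 6 = 240
Sorted descending: 360, 300, 240, 120, 24, 10.
The second-highest RPN is 300 (Item 6).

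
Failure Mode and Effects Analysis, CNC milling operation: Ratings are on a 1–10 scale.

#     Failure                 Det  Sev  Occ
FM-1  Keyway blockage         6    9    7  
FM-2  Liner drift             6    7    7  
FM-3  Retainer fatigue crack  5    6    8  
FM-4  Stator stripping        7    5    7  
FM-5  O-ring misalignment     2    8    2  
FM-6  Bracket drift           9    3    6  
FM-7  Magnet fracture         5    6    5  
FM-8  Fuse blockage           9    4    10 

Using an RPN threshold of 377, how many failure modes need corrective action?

RPN = Severity × Occurrence × Detection:
  FM-1: 9 × 7 × 6 = 378
  FM-2: 7 × 7 × 6 = 294
  FM-3: 6 × 8 × 5 = 240
  FM-4: 5 × 7 × 7 = 245
  FM-5: 8 × 2 × 2 = 32
  FM-6: 3 × 6 × 9 = 162
  FM-7: 6 × 5 × 5 = 150
  FM-8: 4 × 10 × 9 = 360
Modes with RPN ≥ 377: FM-1 (378) → 1.

1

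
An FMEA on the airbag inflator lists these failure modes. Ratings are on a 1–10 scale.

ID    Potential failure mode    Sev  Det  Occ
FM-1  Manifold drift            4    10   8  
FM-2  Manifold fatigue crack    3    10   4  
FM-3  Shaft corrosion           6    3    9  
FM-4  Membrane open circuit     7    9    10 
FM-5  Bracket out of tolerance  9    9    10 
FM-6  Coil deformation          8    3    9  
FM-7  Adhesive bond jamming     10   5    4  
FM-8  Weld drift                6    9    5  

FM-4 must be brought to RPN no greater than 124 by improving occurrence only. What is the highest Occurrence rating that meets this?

FM-4: S=7, O=10, D=9 → current RPN = 630.
Fixed product = 63. Need 63 × O ≤ 124, so O ≤ 124/63 = 1.97.
Maximum integer Occurrence rating = 1 (gives RPN 63; O=2 would give 126 > 124).

1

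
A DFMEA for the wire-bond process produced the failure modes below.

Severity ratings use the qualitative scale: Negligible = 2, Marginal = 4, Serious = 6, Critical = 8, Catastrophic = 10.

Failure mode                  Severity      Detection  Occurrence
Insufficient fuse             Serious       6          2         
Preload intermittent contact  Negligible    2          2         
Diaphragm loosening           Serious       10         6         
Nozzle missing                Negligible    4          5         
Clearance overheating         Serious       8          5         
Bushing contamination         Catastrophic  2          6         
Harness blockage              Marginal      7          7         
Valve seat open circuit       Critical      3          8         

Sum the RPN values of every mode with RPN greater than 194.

RPN = Severity × Occurrence × Detection:
  Insufficient fuse: 6 × 2 × 6 = 72
  Preload intermittent contact: 2 × 2 × 2 = 8
  Diaphragm loosening: 6 × 6 × 10 = 360
  Nozzle missing: 2 × 5 × 4 = 40
  Clearance overheating: 6 × 5 × 8 = 240
  Bushing contamination: 10 × 6 × 2 = 120
  Harness blockage: 4 × 7 × 7 = 196
  Valve seat open circuit: 8 × 8 × 3 = 192
RPN > 194: Diaphragm loosening (360), Clearance overheating (240), Harness blockage (196).
Sum: 360 + 240 + 196 = 796.

796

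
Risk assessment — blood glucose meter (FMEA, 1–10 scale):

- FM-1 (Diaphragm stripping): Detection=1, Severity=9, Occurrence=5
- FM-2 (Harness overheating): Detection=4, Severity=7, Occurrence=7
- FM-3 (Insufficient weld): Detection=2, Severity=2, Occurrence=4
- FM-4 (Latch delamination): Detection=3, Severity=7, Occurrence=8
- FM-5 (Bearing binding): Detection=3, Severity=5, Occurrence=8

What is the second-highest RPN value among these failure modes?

RPN = Severity × Occurrence × Detection:
  FM-1: 9 × 5 × 1 = 45
  FM-2: 7 × 7 × 4 = 196
  FM-3: 2 × 4 × 2 = 16
  FM-4: 7 × 8 × 3 = 168
  FM-5: 5 × 8 × 3 = 120
Sorted descending: 196, 168, 120, 45, 16.
The second-highest RPN is 168 (FM-4).

168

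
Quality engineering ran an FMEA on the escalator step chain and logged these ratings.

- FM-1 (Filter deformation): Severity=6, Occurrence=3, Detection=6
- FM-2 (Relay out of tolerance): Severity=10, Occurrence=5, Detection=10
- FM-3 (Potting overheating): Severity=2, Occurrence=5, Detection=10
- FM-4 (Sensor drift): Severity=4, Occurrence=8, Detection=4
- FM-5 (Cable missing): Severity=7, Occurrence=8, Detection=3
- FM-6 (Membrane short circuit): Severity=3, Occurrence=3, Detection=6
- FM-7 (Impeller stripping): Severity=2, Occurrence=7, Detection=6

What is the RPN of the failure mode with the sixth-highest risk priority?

84

RPN = Severity × Occurrence × Detection:
  FM-1: 6 × 3 × 6 = 108
  FM-2: 10 × 5 × 10 = 500
  FM-3: 2 × 5 × 10 = 100
  FM-4: 4 × 8 × 4 = 128
  FM-5: 7 × 8 × 3 = 168
  FM-6: 3 × 3 × 6 = 54
  FM-7: 2 × 7 × 6 = 84
Sorted descending: 500, 168, 128, 108, 100, 84, 54.
The sixth-highest RPN is 84 (FM-7).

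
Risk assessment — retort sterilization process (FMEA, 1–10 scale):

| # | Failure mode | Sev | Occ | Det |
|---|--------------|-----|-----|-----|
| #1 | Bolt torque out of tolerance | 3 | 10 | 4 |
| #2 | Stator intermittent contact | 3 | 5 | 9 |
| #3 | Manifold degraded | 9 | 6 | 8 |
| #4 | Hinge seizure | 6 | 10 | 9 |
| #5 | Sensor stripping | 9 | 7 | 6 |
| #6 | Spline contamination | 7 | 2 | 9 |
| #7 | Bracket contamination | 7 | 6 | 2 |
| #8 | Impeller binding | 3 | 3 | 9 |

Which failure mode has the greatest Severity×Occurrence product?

#5

Criticality = Severity × Occurrence:
  #1: 3 × 10 = 30
  #2: 3 × 5 = 15
  #3: 9 × 6 = 54
  #4: 6 × 10 = 60
  #5: 9 × 7 = 63
  #6: 7 × 2 = 14
  #7: 7 × 6 = 42
  #8: 3 × 3 = 9
Highest criticality is 63 → #5.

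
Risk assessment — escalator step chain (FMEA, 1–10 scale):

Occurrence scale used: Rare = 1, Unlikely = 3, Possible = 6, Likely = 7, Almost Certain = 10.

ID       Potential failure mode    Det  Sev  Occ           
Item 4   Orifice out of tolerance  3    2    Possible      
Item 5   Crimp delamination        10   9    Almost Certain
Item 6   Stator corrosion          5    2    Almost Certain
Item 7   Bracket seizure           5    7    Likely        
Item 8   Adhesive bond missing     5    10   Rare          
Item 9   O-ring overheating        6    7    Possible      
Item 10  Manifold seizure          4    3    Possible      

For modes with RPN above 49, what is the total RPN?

RPN = Severity × Occurrence × Detection:
  Item 4: 2 × 6 × 3 = 36
  Item 5: 9 × 10 × 10 = 900
  Item 6: 2 × 10 × 5 = 100
  Item 7: 7 × 7 × 5 = 245
  Item 8: 10 × 1 × 5 = 50
  Item 9: 7 × 6 × 6 = 252
  Item 10: 3 × 6 × 4 = 72
RPN > 49: Item 5 (900), Item 6 (100), Item 7 (245), Item 8 (50), Item 9 (252), Item 10 (72).
Sum: 900 + 100 + 245 + 50 + 252 + 72 = 1619.

1619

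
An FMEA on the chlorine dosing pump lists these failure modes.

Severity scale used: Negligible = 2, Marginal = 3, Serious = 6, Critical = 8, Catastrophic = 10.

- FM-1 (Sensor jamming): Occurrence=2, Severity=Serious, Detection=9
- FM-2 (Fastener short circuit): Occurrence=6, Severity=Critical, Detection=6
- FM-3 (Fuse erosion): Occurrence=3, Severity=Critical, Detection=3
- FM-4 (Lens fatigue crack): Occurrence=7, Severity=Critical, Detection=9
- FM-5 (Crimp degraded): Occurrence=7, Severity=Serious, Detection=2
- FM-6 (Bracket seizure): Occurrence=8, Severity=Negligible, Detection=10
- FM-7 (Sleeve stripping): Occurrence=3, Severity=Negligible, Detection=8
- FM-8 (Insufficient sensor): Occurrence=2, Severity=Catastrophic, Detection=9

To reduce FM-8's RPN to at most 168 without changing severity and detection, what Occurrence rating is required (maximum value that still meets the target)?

FM-8: S=10, O=2, D=9 → current RPN = 180.
Fixed product = 90. Need 90 × O ≤ 168, so O ≤ 168/90 = 1.87.
Maximum integer Occurrence rating = 1 (gives RPN 90; O=2 would give 180 > 168).

1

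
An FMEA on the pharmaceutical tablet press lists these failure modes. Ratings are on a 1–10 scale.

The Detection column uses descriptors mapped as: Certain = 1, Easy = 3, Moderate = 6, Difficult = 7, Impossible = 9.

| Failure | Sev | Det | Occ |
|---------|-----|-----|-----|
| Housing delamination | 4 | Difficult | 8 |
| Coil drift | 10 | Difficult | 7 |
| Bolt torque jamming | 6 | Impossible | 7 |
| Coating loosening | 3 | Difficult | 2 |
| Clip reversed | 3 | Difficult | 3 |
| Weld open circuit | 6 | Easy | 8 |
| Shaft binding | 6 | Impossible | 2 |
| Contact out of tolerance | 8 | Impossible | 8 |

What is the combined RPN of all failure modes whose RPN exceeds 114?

1812

RPN = Severity × Occurrence × Detection:
  Housing delamination: 4 × 8 × 7 = 224
  Coil drift: 10 × 7 × 7 = 490
  Bolt torque jamming: 6 × 7 × 9 = 378
  Coating loosening: 3 × 2 × 7 = 42
  Clip reversed: 3 × 3 × 7 = 63
  Weld open circuit: 6 × 8 × 3 = 144
  Shaft binding: 6 × 2 × 9 = 108
  Contact out of tolerance: 8 × 8 × 9 = 576
RPN > 114: Housing delamination (224), Coil drift (490), Bolt torque jamming (378), Weld open circuit (144), Contact out of tolerance (576).
Sum: 224 + 490 + 378 + 144 + 576 = 1812.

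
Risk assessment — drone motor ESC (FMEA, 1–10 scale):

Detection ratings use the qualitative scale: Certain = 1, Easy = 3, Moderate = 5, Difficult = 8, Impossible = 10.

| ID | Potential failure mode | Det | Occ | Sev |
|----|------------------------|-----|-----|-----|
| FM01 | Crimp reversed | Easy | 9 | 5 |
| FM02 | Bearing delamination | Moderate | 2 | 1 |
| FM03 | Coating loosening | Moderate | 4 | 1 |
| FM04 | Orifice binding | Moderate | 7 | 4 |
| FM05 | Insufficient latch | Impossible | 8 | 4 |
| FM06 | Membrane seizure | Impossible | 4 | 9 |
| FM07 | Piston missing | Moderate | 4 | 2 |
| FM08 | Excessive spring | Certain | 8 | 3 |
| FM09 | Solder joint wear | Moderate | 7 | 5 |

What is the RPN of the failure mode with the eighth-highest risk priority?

RPN = Severity × Occurrence × Detection:
  FM01: 5 × 9 × 3 = 135
  FM02: 1 × 2 × 5 = 10
  FM03: 1 × 4 × 5 = 20
  FM04: 4 × 7 × 5 = 140
  FM05: 4 × 8 × 10 = 320
  FM06: 9 × 4 × 10 = 360
  FM07: 2 × 4 × 5 = 40
  FM08: 3 × 8 × 1 = 24
  FM09: 5 × 7 × 5 = 175
Sorted descending: 360, 320, 175, 140, 135, 40, 24, 20, 10.
The eighth-highest RPN is 20 (FM03).

20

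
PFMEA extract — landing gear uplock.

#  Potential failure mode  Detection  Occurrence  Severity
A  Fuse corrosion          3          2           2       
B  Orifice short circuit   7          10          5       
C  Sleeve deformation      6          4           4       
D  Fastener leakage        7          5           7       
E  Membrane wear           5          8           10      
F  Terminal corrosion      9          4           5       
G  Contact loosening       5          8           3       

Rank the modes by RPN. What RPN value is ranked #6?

96

RPN = Severity × Occurrence × Detection:
  A: 2 × 2 × 3 = 12
  B: 5 × 10 × 7 = 350
  C: 4 × 4 × 6 = 96
  D: 7 × 5 × 7 = 245
  E: 10 × 8 × 5 = 400
  F: 5 × 4 × 9 = 180
  G: 3 × 8 × 5 = 120
Sorted descending: 400, 350, 245, 180, 120, 96, 12.
The sixth-highest RPN is 96 (C).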